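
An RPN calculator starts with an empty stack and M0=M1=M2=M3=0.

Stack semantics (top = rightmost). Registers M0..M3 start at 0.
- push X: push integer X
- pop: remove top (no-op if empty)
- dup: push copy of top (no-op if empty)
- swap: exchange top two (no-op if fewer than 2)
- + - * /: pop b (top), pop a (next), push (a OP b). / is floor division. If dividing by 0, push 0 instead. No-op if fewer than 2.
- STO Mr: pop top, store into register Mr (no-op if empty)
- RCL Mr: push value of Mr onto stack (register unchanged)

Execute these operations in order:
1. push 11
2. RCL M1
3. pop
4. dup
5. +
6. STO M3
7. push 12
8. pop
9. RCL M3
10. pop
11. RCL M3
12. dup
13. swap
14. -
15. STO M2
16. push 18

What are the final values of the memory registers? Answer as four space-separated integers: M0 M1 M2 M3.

After op 1 (push 11): stack=[11] mem=[0,0,0,0]
After op 2 (RCL M1): stack=[11,0] mem=[0,0,0,0]
After op 3 (pop): stack=[11] mem=[0,0,0,0]
After op 4 (dup): stack=[11,11] mem=[0,0,0,0]
After op 5 (+): stack=[22] mem=[0,0,0,0]
After op 6 (STO M3): stack=[empty] mem=[0,0,0,22]
After op 7 (push 12): stack=[12] mem=[0,0,0,22]
After op 8 (pop): stack=[empty] mem=[0,0,0,22]
After op 9 (RCL M3): stack=[22] mem=[0,0,0,22]
After op 10 (pop): stack=[empty] mem=[0,0,0,22]
After op 11 (RCL M3): stack=[22] mem=[0,0,0,22]
After op 12 (dup): stack=[22,22] mem=[0,0,0,22]
After op 13 (swap): stack=[22,22] mem=[0,0,0,22]
After op 14 (-): stack=[0] mem=[0,0,0,22]
After op 15 (STO M2): stack=[empty] mem=[0,0,0,22]
After op 16 (push 18): stack=[18] mem=[0,0,0,22]

Answer: 0 0 0 22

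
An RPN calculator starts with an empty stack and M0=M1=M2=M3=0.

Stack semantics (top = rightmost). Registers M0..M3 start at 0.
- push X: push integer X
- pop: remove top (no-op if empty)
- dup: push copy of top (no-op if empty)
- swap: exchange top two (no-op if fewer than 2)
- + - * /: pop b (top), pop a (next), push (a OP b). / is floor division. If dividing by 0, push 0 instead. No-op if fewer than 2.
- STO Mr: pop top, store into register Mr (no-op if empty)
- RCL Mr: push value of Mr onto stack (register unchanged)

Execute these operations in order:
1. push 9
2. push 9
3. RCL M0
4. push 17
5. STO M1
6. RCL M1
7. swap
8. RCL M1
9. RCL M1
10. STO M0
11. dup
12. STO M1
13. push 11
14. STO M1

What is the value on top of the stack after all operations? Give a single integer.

Answer: 17

Derivation:
After op 1 (push 9): stack=[9] mem=[0,0,0,0]
After op 2 (push 9): stack=[9,9] mem=[0,0,0,0]
After op 3 (RCL M0): stack=[9,9,0] mem=[0,0,0,0]
After op 4 (push 17): stack=[9,9,0,17] mem=[0,0,0,0]
After op 5 (STO M1): stack=[9,9,0] mem=[0,17,0,0]
After op 6 (RCL M1): stack=[9,9,0,17] mem=[0,17,0,0]
After op 7 (swap): stack=[9,9,17,0] mem=[0,17,0,0]
After op 8 (RCL M1): stack=[9,9,17,0,17] mem=[0,17,0,0]
After op 9 (RCL M1): stack=[9,9,17,0,17,17] mem=[0,17,0,0]
After op 10 (STO M0): stack=[9,9,17,0,17] mem=[17,17,0,0]
After op 11 (dup): stack=[9,9,17,0,17,17] mem=[17,17,0,0]
After op 12 (STO M1): stack=[9,9,17,0,17] mem=[17,17,0,0]
After op 13 (push 11): stack=[9,9,17,0,17,11] mem=[17,17,0,0]
After op 14 (STO M1): stack=[9,9,17,0,17] mem=[17,11,0,0]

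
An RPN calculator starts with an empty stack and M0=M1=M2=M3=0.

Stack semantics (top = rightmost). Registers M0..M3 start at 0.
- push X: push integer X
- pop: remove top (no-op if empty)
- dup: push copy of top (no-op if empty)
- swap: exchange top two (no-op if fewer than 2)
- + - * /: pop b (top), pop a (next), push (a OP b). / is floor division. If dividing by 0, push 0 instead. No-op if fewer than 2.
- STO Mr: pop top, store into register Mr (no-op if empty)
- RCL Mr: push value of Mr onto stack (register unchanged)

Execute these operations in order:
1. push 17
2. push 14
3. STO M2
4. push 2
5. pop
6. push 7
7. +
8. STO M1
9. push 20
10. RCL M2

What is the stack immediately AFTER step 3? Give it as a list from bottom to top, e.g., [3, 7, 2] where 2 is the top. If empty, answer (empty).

After op 1 (push 17): stack=[17] mem=[0,0,0,0]
After op 2 (push 14): stack=[17,14] mem=[0,0,0,0]
After op 3 (STO M2): stack=[17] mem=[0,0,14,0]

[17]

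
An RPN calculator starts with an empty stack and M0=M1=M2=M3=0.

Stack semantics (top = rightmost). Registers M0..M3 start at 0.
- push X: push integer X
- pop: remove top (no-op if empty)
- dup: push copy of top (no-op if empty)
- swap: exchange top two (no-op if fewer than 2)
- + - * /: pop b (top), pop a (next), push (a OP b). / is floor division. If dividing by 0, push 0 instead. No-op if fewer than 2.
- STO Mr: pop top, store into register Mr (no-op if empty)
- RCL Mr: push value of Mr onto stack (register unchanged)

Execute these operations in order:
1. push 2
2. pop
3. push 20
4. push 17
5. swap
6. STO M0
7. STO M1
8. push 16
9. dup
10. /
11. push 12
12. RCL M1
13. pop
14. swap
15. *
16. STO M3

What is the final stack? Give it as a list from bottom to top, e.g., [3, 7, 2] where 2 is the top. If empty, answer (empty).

Answer: (empty)

Derivation:
After op 1 (push 2): stack=[2] mem=[0,0,0,0]
After op 2 (pop): stack=[empty] mem=[0,0,0,0]
After op 3 (push 20): stack=[20] mem=[0,0,0,0]
After op 4 (push 17): stack=[20,17] mem=[0,0,0,0]
After op 5 (swap): stack=[17,20] mem=[0,0,0,0]
After op 6 (STO M0): stack=[17] mem=[20,0,0,0]
After op 7 (STO M1): stack=[empty] mem=[20,17,0,0]
After op 8 (push 16): stack=[16] mem=[20,17,0,0]
After op 9 (dup): stack=[16,16] mem=[20,17,0,0]
After op 10 (/): stack=[1] mem=[20,17,0,0]
After op 11 (push 12): stack=[1,12] mem=[20,17,0,0]
After op 12 (RCL M1): stack=[1,12,17] mem=[20,17,0,0]
After op 13 (pop): stack=[1,12] mem=[20,17,0,0]
After op 14 (swap): stack=[12,1] mem=[20,17,0,0]
After op 15 (*): stack=[12] mem=[20,17,0,0]
After op 16 (STO M3): stack=[empty] mem=[20,17,0,12]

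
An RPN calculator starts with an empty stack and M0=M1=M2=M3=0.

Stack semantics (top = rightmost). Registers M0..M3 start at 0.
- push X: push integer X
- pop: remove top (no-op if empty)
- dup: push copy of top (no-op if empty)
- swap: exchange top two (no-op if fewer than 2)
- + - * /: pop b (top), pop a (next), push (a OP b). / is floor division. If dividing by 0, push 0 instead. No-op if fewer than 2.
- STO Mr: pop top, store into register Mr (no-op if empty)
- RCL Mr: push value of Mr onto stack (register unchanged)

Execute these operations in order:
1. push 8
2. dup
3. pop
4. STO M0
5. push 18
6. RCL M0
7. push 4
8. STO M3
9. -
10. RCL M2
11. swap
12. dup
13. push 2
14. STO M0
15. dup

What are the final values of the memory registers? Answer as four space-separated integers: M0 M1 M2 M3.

After op 1 (push 8): stack=[8] mem=[0,0,0,0]
After op 2 (dup): stack=[8,8] mem=[0,0,0,0]
After op 3 (pop): stack=[8] mem=[0,0,0,0]
After op 4 (STO M0): stack=[empty] mem=[8,0,0,0]
After op 5 (push 18): stack=[18] mem=[8,0,0,0]
After op 6 (RCL M0): stack=[18,8] mem=[8,0,0,0]
After op 7 (push 4): stack=[18,8,4] mem=[8,0,0,0]
After op 8 (STO M3): stack=[18,8] mem=[8,0,0,4]
After op 9 (-): stack=[10] mem=[8,0,0,4]
After op 10 (RCL M2): stack=[10,0] mem=[8,0,0,4]
After op 11 (swap): stack=[0,10] mem=[8,0,0,4]
After op 12 (dup): stack=[0,10,10] mem=[8,0,0,4]
After op 13 (push 2): stack=[0,10,10,2] mem=[8,0,0,4]
After op 14 (STO M0): stack=[0,10,10] mem=[2,0,0,4]
After op 15 (dup): stack=[0,10,10,10] mem=[2,0,0,4]

Answer: 2 0 0 4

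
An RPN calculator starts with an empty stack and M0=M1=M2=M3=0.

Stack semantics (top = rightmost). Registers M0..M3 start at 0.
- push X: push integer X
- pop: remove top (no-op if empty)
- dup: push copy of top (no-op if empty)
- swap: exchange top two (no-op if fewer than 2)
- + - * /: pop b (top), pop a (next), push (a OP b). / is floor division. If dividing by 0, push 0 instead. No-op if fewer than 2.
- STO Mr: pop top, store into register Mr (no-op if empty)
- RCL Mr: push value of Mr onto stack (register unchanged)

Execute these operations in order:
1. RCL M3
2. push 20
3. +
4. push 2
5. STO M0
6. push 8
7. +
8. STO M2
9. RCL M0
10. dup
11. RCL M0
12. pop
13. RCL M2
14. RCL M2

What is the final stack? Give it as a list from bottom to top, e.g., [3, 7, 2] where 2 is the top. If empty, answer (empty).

Answer: [2, 2, 28, 28]

Derivation:
After op 1 (RCL M3): stack=[0] mem=[0,0,0,0]
After op 2 (push 20): stack=[0,20] mem=[0,0,0,0]
After op 3 (+): stack=[20] mem=[0,0,0,0]
After op 4 (push 2): stack=[20,2] mem=[0,0,0,0]
After op 5 (STO M0): stack=[20] mem=[2,0,0,0]
After op 6 (push 8): stack=[20,8] mem=[2,0,0,0]
After op 7 (+): stack=[28] mem=[2,0,0,0]
After op 8 (STO M2): stack=[empty] mem=[2,0,28,0]
After op 9 (RCL M0): stack=[2] mem=[2,0,28,0]
After op 10 (dup): stack=[2,2] mem=[2,0,28,0]
After op 11 (RCL M0): stack=[2,2,2] mem=[2,0,28,0]
After op 12 (pop): stack=[2,2] mem=[2,0,28,0]
After op 13 (RCL M2): stack=[2,2,28] mem=[2,0,28,0]
After op 14 (RCL M2): stack=[2,2,28,28] mem=[2,0,28,0]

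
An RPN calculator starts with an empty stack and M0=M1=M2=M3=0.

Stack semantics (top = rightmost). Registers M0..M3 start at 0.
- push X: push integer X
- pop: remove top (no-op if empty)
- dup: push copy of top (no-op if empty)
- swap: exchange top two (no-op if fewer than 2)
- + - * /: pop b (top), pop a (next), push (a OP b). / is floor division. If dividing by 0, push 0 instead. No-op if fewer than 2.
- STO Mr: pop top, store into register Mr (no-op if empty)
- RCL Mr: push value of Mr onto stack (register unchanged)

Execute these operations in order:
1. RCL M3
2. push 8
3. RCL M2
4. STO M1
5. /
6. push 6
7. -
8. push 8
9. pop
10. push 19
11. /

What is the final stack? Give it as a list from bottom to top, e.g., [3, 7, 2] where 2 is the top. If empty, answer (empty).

Answer: [-1]

Derivation:
After op 1 (RCL M3): stack=[0] mem=[0,0,0,0]
After op 2 (push 8): stack=[0,8] mem=[0,0,0,0]
After op 3 (RCL M2): stack=[0,8,0] mem=[0,0,0,0]
After op 4 (STO M1): stack=[0,8] mem=[0,0,0,0]
After op 5 (/): stack=[0] mem=[0,0,0,0]
After op 6 (push 6): stack=[0,6] mem=[0,0,0,0]
After op 7 (-): stack=[-6] mem=[0,0,0,0]
After op 8 (push 8): stack=[-6,8] mem=[0,0,0,0]
After op 9 (pop): stack=[-6] mem=[0,0,0,0]
After op 10 (push 19): stack=[-6,19] mem=[0,0,0,0]
After op 11 (/): stack=[-1] mem=[0,0,0,0]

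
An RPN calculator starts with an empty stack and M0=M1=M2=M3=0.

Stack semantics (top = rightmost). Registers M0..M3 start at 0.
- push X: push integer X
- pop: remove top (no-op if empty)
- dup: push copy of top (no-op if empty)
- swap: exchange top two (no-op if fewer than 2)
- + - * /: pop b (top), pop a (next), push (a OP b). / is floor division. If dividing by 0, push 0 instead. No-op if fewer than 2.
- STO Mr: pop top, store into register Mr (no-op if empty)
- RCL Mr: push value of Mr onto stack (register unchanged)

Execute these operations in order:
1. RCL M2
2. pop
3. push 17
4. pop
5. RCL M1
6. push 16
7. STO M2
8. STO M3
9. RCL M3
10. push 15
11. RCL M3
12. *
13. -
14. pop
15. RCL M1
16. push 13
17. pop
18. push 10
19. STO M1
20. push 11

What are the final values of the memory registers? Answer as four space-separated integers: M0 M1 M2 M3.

After op 1 (RCL M2): stack=[0] mem=[0,0,0,0]
After op 2 (pop): stack=[empty] mem=[0,0,0,0]
After op 3 (push 17): stack=[17] mem=[0,0,0,0]
After op 4 (pop): stack=[empty] mem=[0,0,0,0]
After op 5 (RCL M1): stack=[0] mem=[0,0,0,0]
After op 6 (push 16): stack=[0,16] mem=[0,0,0,0]
After op 7 (STO M2): stack=[0] mem=[0,0,16,0]
After op 8 (STO M3): stack=[empty] mem=[0,0,16,0]
After op 9 (RCL M3): stack=[0] mem=[0,0,16,0]
After op 10 (push 15): stack=[0,15] mem=[0,0,16,0]
After op 11 (RCL M3): stack=[0,15,0] mem=[0,0,16,0]
After op 12 (*): stack=[0,0] mem=[0,0,16,0]
After op 13 (-): stack=[0] mem=[0,0,16,0]
After op 14 (pop): stack=[empty] mem=[0,0,16,0]
After op 15 (RCL M1): stack=[0] mem=[0,0,16,0]
After op 16 (push 13): stack=[0,13] mem=[0,0,16,0]
After op 17 (pop): stack=[0] mem=[0,0,16,0]
After op 18 (push 10): stack=[0,10] mem=[0,0,16,0]
After op 19 (STO M1): stack=[0] mem=[0,10,16,0]
After op 20 (push 11): stack=[0,11] mem=[0,10,16,0]

Answer: 0 10 16 0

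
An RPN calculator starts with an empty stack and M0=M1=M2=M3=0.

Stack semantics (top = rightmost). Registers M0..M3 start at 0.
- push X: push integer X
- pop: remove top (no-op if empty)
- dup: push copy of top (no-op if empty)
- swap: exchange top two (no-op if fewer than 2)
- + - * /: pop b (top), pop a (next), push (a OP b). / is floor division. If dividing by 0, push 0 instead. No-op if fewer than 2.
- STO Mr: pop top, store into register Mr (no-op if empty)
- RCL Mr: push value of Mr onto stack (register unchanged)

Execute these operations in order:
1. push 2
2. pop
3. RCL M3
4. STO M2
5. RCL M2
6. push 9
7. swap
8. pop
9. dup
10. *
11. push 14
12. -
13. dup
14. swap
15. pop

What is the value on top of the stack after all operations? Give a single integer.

After op 1 (push 2): stack=[2] mem=[0,0,0,0]
After op 2 (pop): stack=[empty] mem=[0,0,0,0]
After op 3 (RCL M3): stack=[0] mem=[0,0,0,0]
After op 4 (STO M2): stack=[empty] mem=[0,0,0,0]
After op 5 (RCL M2): stack=[0] mem=[0,0,0,0]
After op 6 (push 9): stack=[0,9] mem=[0,0,0,0]
After op 7 (swap): stack=[9,0] mem=[0,0,0,0]
After op 8 (pop): stack=[9] mem=[0,0,0,0]
After op 9 (dup): stack=[9,9] mem=[0,0,0,0]
After op 10 (*): stack=[81] mem=[0,0,0,0]
After op 11 (push 14): stack=[81,14] mem=[0,0,0,0]
After op 12 (-): stack=[67] mem=[0,0,0,0]
After op 13 (dup): stack=[67,67] mem=[0,0,0,0]
After op 14 (swap): stack=[67,67] mem=[0,0,0,0]
After op 15 (pop): stack=[67] mem=[0,0,0,0]

Answer: 67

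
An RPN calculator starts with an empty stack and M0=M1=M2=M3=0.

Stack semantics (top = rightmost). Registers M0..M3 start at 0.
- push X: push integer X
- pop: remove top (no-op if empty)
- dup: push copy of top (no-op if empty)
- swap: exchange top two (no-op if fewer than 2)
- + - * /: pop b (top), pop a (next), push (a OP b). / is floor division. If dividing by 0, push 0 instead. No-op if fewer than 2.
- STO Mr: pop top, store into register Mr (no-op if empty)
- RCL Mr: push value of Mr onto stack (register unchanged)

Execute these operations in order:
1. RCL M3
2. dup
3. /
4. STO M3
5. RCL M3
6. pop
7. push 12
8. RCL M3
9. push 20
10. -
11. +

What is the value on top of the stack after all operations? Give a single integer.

After op 1 (RCL M3): stack=[0] mem=[0,0,0,0]
After op 2 (dup): stack=[0,0] mem=[0,0,0,0]
After op 3 (/): stack=[0] mem=[0,0,0,0]
After op 4 (STO M3): stack=[empty] mem=[0,0,0,0]
After op 5 (RCL M3): stack=[0] mem=[0,0,0,0]
After op 6 (pop): stack=[empty] mem=[0,0,0,0]
After op 7 (push 12): stack=[12] mem=[0,0,0,0]
After op 8 (RCL M3): stack=[12,0] mem=[0,0,0,0]
After op 9 (push 20): stack=[12,0,20] mem=[0,0,0,0]
After op 10 (-): stack=[12,-20] mem=[0,0,0,0]
After op 11 (+): stack=[-8] mem=[0,0,0,0]

Answer: -8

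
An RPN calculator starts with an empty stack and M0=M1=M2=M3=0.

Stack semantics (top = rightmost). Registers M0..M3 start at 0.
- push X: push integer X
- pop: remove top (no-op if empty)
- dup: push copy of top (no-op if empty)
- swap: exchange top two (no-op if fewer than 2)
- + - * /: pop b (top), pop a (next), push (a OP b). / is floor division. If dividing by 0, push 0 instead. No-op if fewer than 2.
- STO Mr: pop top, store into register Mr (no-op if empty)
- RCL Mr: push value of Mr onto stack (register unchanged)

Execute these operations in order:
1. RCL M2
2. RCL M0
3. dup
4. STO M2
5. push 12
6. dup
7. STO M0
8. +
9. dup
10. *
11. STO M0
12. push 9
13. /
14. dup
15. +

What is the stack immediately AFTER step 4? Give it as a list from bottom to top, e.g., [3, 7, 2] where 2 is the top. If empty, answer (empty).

After op 1 (RCL M2): stack=[0] mem=[0,0,0,0]
After op 2 (RCL M0): stack=[0,0] mem=[0,0,0,0]
After op 3 (dup): stack=[0,0,0] mem=[0,0,0,0]
After op 4 (STO M2): stack=[0,0] mem=[0,0,0,0]

[0, 0]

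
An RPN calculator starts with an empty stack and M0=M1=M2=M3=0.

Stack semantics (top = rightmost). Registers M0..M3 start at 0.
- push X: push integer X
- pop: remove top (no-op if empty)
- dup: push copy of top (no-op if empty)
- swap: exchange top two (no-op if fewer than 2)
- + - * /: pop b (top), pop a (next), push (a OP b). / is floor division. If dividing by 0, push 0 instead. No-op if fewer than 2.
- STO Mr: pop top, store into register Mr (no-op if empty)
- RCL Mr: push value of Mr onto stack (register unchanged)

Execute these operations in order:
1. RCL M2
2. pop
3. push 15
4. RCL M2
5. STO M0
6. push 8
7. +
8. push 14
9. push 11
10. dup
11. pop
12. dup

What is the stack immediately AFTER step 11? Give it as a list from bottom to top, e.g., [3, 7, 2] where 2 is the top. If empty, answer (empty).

After op 1 (RCL M2): stack=[0] mem=[0,0,0,0]
After op 2 (pop): stack=[empty] mem=[0,0,0,0]
After op 3 (push 15): stack=[15] mem=[0,0,0,0]
After op 4 (RCL M2): stack=[15,0] mem=[0,0,0,0]
After op 5 (STO M0): stack=[15] mem=[0,0,0,0]
After op 6 (push 8): stack=[15,8] mem=[0,0,0,0]
After op 7 (+): stack=[23] mem=[0,0,0,0]
After op 8 (push 14): stack=[23,14] mem=[0,0,0,0]
After op 9 (push 11): stack=[23,14,11] mem=[0,0,0,0]
After op 10 (dup): stack=[23,14,11,11] mem=[0,0,0,0]
After op 11 (pop): stack=[23,14,11] mem=[0,0,0,0]

[23, 14, 11]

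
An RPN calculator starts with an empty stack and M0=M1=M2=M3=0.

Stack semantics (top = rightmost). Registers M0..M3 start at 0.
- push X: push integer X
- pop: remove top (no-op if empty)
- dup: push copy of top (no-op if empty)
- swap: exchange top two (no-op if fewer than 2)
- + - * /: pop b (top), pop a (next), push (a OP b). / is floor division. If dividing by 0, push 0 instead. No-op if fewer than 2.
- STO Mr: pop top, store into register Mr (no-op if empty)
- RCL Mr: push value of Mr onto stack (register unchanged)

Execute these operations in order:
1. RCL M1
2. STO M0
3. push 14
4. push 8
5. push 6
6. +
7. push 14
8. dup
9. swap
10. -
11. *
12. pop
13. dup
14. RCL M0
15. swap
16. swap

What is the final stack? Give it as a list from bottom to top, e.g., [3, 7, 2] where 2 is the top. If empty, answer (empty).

Answer: [14, 14, 0]

Derivation:
After op 1 (RCL M1): stack=[0] mem=[0,0,0,0]
After op 2 (STO M0): stack=[empty] mem=[0,0,0,0]
After op 3 (push 14): stack=[14] mem=[0,0,0,0]
After op 4 (push 8): stack=[14,8] mem=[0,0,0,0]
After op 5 (push 6): stack=[14,8,6] mem=[0,0,0,0]
After op 6 (+): stack=[14,14] mem=[0,0,0,0]
After op 7 (push 14): stack=[14,14,14] mem=[0,0,0,0]
After op 8 (dup): stack=[14,14,14,14] mem=[0,0,0,0]
After op 9 (swap): stack=[14,14,14,14] mem=[0,0,0,0]
After op 10 (-): stack=[14,14,0] mem=[0,0,0,0]
After op 11 (*): stack=[14,0] mem=[0,0,0,0]
After op 12 (pop): stack=[14] mem=[0,0,0,0]
After op 13 (dup): stack=[14,14] mem=[0,0,0,0]
After op 14 (RCL M0): stack=[14,14,0] mem=[0,0,0,0]
After op 15 (swap): stack=[14,0,14] mem=[0,0,0,0]
After op 16 (swap): stack=[14,14,0] mem=[0,0,0,0]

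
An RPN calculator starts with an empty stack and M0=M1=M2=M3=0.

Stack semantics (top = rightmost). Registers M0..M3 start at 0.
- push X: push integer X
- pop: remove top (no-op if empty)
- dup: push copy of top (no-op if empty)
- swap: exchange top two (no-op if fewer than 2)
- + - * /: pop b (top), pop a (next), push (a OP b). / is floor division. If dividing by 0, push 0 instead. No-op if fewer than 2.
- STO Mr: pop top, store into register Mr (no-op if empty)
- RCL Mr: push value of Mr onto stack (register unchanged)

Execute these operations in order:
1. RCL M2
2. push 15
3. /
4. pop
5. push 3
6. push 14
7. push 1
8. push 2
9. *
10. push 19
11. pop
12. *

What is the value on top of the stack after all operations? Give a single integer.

After op 1 (RCL M2): stack=[0] mem=[0,0,0,0]
After op 2 (push 15): stack=[0,15] mem=[0,0,0,0]
After op 3 (/): stack=[0] mem=[0,0,0,0]
After op 4 (pop): stack=[empty] mem=[0,0,0,0]
After op 5 (push 3): stack=[3] mem=[0,0,0,0]
After op 6 (push 14): stack=[3,14] mem=[0,0,0,0]
After op 7 (push 1): stack=[3,14,1] mem=[0,0,0,0]
After op 8 (push 2): stack=[3,14,1,2] mem=[0,0,0,0]
After op 9 (*): stack=[3,14,2] mem=[0,0,0,0]
After op 10 (push 19): stack=[3,14,2,19] mem=[0,0,0,0]
After op 11 (pop): stack=[3,14,2] mem=[0,0,0,0]
After op 12 (*): stack=[3,28] mem=[0,0,0,0]

Answer: 28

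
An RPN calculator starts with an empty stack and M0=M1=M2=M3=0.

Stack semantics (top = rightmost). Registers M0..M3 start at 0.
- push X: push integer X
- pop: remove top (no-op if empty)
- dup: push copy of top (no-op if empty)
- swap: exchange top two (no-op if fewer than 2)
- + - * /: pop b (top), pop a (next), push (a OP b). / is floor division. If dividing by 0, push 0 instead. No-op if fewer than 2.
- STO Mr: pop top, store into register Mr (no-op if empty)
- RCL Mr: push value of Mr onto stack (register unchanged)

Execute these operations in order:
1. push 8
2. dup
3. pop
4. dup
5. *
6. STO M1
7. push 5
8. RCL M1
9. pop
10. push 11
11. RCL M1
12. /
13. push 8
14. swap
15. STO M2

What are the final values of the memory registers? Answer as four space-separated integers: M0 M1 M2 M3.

After op 1 (push 8): stack=[8] mem=[0,0,0,0]
After op 2 (dup): stack=[8,8] mem=[0,0,0,0]
After op 3 (pop): stack=[8] mem=[0,0,0,0]
After op 4 (dup): stack=[8,8] mem=[0,0,0,0]
After op 5 (*): stack=[64] mem=[0,0,0,0]
After op 6 (STO M1): stack=[empty] mem=[0,64,0,0]
After op 7 (push 5): stack=[5] mem=[0,64,0,0]
After op 8 (RCL M1): stack=[5,64] mem=[0,64,0,0]
After op 9 (pop): stack=[5] mem=[0,64,0,0]
After op 10 (push 11): stack=[5,11] mem=[0,64,0,0]
After op 11 (RCL M1): stack=[5,11,64] mem=[0,64,0,0]
After op 12 (/): stack=[5,0] mem=[0,64,0,0]
After op 13 (push 8): stack=[5,0,8] mem=[0,64,0,0]
After op 14 (swap): stack=[5,8,0] mem=[0,64,0,0]
After op 15 (STO M2): stack=[5,8] mem=[0,64,0,0]

Answer: 0 64 0 0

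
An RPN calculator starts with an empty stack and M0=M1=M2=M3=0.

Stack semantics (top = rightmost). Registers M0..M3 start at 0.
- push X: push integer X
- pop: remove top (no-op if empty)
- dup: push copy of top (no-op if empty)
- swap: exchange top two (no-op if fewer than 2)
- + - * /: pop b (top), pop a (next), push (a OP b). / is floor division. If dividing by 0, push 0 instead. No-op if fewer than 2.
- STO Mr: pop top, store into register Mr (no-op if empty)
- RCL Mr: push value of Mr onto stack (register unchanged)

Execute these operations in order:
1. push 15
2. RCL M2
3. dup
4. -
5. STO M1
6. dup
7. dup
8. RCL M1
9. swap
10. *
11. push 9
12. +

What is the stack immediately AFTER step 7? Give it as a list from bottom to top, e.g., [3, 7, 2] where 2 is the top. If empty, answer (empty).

After op 1 (push 15): stack=[15] mem=[0,0,0,0]
After op 2 (RCL M2): stack=[15,0] mem=[0,0,0,0]
After op 3 (dup): stack=[15,0,0] mem=[0,0,0,0]
After op 4 (-): stack=[15,0] mem=[0,0,0,0]
After op 5 (STO M1): stack=[15] mem=[0,0,0,0]
After op 6 (dup): stack=[15,15] mem=[0,0,0,0]
After op 7 (dup): stack=[15,15,15] mem=[0,0,0,0]

[15, 15, 15]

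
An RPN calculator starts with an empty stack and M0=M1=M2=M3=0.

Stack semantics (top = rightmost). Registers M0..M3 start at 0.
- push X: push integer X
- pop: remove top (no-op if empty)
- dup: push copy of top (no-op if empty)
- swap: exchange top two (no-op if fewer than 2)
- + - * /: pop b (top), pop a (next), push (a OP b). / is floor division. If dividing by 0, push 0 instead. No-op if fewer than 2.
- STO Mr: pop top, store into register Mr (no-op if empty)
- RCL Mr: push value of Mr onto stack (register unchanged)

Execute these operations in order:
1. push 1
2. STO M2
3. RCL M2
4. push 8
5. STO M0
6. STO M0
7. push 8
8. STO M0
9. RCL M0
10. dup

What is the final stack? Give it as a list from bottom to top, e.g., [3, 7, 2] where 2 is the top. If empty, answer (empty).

After op 1 (push 1): stack=[1] mem=[0,0,0,0]
After op 2 (STO M2): stack=[empty] mem=[0,0,1,0]
After op 3 (RCL M2): stack=[1] mem=[0,0,1,0]
After op 4 (push 8): stack=[1,8] mem=[0,0,1,0]
After op 5 (STO M0): stack=[1] mem=[8,0,1,0]
After op 6 (STO M0): stack=[empty] mem=[1,0,1,0]
After op 7 (push 8): stack=[8] mem=[1,0,1,0]
After op 8 (STO M0): stack=[empty] mem=[8,0,1,0]
After op 9 (RCL M0): stack=[8] mem=[8,0,1,0]
After op 10 (dup): stack=[8,8] mem=[8,0,1,0]

Answer: [8, 8]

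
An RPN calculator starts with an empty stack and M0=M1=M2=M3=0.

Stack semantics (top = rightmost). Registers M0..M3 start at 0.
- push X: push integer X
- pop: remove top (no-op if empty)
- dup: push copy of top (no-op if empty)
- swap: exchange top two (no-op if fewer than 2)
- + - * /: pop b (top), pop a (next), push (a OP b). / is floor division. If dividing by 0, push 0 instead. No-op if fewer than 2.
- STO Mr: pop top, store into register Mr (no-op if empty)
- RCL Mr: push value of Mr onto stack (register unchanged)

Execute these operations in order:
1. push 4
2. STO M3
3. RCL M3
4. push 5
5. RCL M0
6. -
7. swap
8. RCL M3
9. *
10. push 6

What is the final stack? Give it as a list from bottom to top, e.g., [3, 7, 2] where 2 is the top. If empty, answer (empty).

Answer: [5, 16, 6]

Derivation:
After op 1 (push 4): stack=[4] mem=[0,0,0,0]
After op 2 (STO M3): stack=[empty] mem=[0,0,0,4]
After op 3 (RCL M3): stack=[4] mem=[0,0,0,4]
After op 4 (push 5): stack=[4,5] mem=[0,0,0,4]
After op 5 (RCL M0): stack=[4,5,0] mem=[0,0,0,4]
After op 6 (-): stack=[4,5] mem=[0,0,0,4]
After op 7 (swap): stack=[5,4] mem=[0,0,0,4]
After op 8 (RCL M3): stack=[5,4,4] mem=[0,0,0,4]
After op 9 (*): stack=[5,16] mem=[0,0,0,4]
After op 10 (push 6): stack=[5,16,6] mem=[0,0,0,4]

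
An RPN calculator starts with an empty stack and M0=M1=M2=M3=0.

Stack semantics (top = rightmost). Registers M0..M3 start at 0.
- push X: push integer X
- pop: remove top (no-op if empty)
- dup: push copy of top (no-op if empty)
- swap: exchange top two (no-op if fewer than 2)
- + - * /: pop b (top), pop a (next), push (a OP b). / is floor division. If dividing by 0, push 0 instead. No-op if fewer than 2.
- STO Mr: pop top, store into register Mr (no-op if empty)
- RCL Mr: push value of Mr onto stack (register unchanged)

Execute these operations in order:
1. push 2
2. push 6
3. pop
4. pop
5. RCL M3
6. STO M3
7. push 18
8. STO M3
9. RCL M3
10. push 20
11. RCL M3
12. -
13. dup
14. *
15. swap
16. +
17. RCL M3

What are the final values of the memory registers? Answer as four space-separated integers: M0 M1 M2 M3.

After op 1 (push 2): stack=[2] mem=[0,0,0,0]
After op 2 (push 6): stack=[2,6] mem=[0,0,0,0]
After op 3 (pop): stack=[2] mem=[0,0,0,0]
After op 4 (pop): stack=[empty] mem=[0,0,0,0]
After op 5 (RCL M3): stack=[0] mem=[0,0,0,0]
After op 6 (STO M3): stack=[empty] mem=[0,0,0,0]
After op 7 (push 18): stack=[18] mem=[0,0,0,0]
After op 8 (STO M3): stack=[empty] mem=[0,0,0,18]
After op 9 (RCL M3): stack=[18] mem=[0,0,0,18]
After op 10 (push 20): stack=[18,20] mem=[0,0,0,18]
After op 11 (RCL M3): stack=[18,20,18] mem=[0,0,0,18]
After op 12 (-): stack=[18,2] mem=[0,0,0,18]
After op 13 (dup): stack=[18,2,2] mem=[0,0,0,18]
After op 14 (*): stack=[18,4] mem=[0,0,0,18]
After op 15 (swap): stack=[4,18] mem=[0,0,0,18]
After op 16 (+): stack=[22] mem=[0,0,0,18]
After op 17 (RCL M3): stack=[22,18] mem=[0,0,0,18]

Answer: 0 0 0 18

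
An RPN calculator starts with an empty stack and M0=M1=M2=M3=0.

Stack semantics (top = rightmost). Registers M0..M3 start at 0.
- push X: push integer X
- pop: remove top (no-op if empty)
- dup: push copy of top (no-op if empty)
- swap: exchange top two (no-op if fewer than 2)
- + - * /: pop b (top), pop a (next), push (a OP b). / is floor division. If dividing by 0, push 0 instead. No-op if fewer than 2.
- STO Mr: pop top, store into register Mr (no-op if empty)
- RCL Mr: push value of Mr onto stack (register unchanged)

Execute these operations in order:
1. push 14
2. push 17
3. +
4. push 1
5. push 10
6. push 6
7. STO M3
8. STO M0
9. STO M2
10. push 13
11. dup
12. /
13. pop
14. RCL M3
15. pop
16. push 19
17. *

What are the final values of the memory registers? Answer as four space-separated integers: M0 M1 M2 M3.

Answer: 10 0 1 6

Derivation:
After op 1 (push 14): stack=[14] mem=[0,0,0,0]
After op 2 (push 17): stack=[14,17] mem=[0,0,0,0]
After op 3 (+): stack=[31] mem=[0,0,0,0]
After op 4 (push 1): stack=[31,1] mem=[0,0,0,0]
After op 5 (push 10): stack=[31,1,10] mem=[0,0,0,0]
After op 6 (push 6): stack=[31,1,10,6] mem=[0,0,0,0]
After op 7 (STO M3): stack=[31,1,10] mem=[0,0,0,6]
After op 8 (STO M0): stack=[31,1] mem=[10,0,0,6]
After op 9 (STO M2): stack=[31] mem=[10,0,1,6]
After op 10 (push 13): stack=[31,13] mem=[10,0,1,6]
After op 11 (dup): stack=[31,13,13] mem=[10,0,1,6]
After op 12 (/): stack=[31,1] mem=[10,0,1,6]
After op 13 (pop): stack=[31] mem=[10,0,1,6]
After op 14 (RCL M3): stack=[31,6] mem=[10,0,1,6]
After op 15 (pop): stack=[31] mem=[10,0,1,6]
After op 16 (push 19): stack=[31,19] mem=[10,0,1,6]
After op 17 (*): stack=[589] mem=[10,0,1,6]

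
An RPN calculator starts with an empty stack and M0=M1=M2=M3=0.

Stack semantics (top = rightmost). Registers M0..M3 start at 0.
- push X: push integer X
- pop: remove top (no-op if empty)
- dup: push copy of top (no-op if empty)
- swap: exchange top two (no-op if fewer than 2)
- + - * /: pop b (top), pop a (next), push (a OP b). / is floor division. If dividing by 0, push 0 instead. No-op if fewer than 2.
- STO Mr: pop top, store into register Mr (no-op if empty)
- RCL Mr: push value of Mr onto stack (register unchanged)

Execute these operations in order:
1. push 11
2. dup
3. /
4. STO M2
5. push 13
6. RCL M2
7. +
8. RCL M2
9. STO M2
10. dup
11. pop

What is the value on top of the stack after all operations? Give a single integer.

After op 1 (push 11): stack=[11] mem=[0,0,0,0]
After op 2 (dup): stack=[11,11] mem=[0,0,0,0]
After op 3 (/): stack=[1] mem=[0,0,0,0]
After op 4 (STO M2): stack=[empty] mem=[0,0,1,0]
After op 5 (push 13): stack=[13] mem=[0,0,1,0]
After op 6 (RCL M2): stack=[13,1] mem=[0,0,1,0]
After op 7 (+): stack=[14] mem=[0,0,1,0]
After op 8 (RCL M2): stack=[14,1] mem=[0,0,1,0]
After op 9 (STO M2): stack=[14] mem=[0,0,1,0]
After op 10 (dup): stack=[14,14] mem=[0,0,1,0]
After op 11 (pop): stack=[14] mem=[0,0,1,0]

Answer: 14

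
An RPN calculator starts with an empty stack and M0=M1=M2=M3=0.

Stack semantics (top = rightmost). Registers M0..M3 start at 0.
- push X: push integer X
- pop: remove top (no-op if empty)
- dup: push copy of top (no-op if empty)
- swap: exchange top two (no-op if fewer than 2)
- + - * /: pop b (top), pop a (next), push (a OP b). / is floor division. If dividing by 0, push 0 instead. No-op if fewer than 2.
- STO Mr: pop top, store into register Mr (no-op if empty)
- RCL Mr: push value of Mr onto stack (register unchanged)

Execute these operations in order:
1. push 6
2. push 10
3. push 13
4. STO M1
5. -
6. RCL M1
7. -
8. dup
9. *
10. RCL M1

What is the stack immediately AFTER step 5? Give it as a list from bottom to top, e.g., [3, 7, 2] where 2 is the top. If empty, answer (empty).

After op 1 (push 6): stack=[6] mem=[0,0,0,0]
After op 2 (push 10): stack=[6,10] mem=[0,0,0,0]
After op 3 (push 13): stack=[6,10,13] mem=[0,0,0,0]
After op 4 (STO M1): stack=[6,10] mem=[0,13,0,0]
After op 5 (-): stack=[-4] mem=[0,13,0,0]

[-4]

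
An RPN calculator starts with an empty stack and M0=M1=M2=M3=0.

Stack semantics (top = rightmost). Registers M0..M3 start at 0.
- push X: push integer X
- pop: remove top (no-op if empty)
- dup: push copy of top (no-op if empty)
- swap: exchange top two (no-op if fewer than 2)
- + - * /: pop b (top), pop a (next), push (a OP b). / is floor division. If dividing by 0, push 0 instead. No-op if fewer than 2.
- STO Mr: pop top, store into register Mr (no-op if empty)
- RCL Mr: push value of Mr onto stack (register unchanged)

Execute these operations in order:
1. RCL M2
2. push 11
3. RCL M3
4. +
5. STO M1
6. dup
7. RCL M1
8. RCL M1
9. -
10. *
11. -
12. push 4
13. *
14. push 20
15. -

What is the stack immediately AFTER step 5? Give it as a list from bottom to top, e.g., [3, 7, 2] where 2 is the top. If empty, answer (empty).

After op 1 (RCL M2): stack=[0] mem=[0,0,0,0]
After op 2 (push 11): stack=[0,11] mem=[0,0,0,0]
After op 3 (RCL M3): stack=[0,11,0] mem=[0,0,0,0]
After op 4 (+): stack=[0,11] mem=[0,0,0,0]
After op 5 (STO M1): stack=[0] mem=[0,11,0,0]

[0]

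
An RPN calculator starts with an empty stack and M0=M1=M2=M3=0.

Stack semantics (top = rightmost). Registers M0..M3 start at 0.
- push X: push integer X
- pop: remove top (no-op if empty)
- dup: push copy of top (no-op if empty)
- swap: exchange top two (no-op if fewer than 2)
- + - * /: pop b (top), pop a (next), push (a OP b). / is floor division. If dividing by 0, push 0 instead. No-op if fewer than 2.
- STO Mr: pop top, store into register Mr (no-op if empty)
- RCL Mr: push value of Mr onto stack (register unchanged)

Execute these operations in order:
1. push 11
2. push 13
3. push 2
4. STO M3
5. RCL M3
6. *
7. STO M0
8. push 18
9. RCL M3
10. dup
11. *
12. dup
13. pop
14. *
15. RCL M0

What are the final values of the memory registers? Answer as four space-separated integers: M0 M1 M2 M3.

Answer: 26 0 0 2

Derivation:
After op 1 (push 11): stack=[11] mem=[0,0,0,0]
After op 2 (push 13): stack=[11,13] mem=[0,0,0,0]
After op 3 (push 2): stack=[11,13,2] mem=[0,0,0,0]
After op 4 (STO M3): stack=[11,13] mem=[0,0,0,2]
After op 5 (RCL M3): stack=[11,13,2] mem=[0,0,0,2]
After op 6 (*): stack=[11,26] mem=[0,0,0,2]
After op 7 (STO M0): stack=[11] mem=[26,0,0,2]
After op 8 (push 18): stack=[11,18] mem=[26,0,0,2]
After op 9 (RCL M3): stack=[11,18,2] mem=[26,0,0,2]
After op 10 (dup): stack=[11,18,2,2] mem=[26,0,0,2]
After op 11 (*): stack=[11,18,4] mem=[26,0,0,2]
After op 12 (dup): stack=[11,18,4,4] mem=[26,0,0,2]
After op 13 (pop): stack=[11,18,4] mem=[26,0,0,2]
After op 14 (*): stack=[11,72] mem=[26,0,0,2]
After op 15 (RCL M0): stack=[11,72,26] mem=[26,0,0,2]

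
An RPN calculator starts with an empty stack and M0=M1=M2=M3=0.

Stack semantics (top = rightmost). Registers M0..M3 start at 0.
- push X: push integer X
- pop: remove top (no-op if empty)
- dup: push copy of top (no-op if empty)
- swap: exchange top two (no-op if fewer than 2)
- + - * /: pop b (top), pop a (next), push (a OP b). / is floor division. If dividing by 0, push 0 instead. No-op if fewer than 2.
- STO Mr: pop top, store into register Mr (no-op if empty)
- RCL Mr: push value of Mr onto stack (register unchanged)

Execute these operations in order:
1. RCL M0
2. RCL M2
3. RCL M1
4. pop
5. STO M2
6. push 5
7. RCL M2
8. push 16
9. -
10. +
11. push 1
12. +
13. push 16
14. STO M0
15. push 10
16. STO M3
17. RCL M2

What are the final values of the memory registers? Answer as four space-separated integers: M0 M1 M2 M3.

After op 1 (RCL M0): stack=[0] mem=[0,0,0,0]
After op 2 (RCL M2): stack=[0,0] mem=[0,0,0,0]
After op 3 (RCL M1): stack=[0,0,0] mem=[0,0,0,0]
After op 4 (pop): stack=[0,0] mem=[0,0,0,0]
After op 5 (STO M2): stack=[0] mem=[0,0,0,0]
After op 6 (push 5): stack=[0,5] mem=[0,0,0,0]
After op 7 (RCL M2): stack=[0,5,0] mem=[0,0,0,0]
After op 8 (push 16): stack=[0,5,0,16] mem=[0,0,0,0]
After op 9 (-): stack=[0,5,-16] mem=[0,0,0,0]
After op 10 (+): stack=[0,-11] mem=[0,0,0,0]
After op 11 (push 1): stack=[0,-11,1] mem=[0,0,0,0]
After op 12 (+): stack=[0,-10] mem=[0,0,0,0]
After op 13 (push 16): stack=[0,-10,16] mem=[0,0,0,0]
After op 14 (STO M0): stack=[0,-10] mem=[16,0,0,0]
After op 15 (push 10): stack=[0,-10,10] mem=[16,0,0,0]
After op 16 (STO M3): stack=[0,-10] mem=[16,0,0,10]
After op 17 (RCL M2): stack=[0,-10,0] mem=[16,0,0,10]

Answer: 16 0 0 10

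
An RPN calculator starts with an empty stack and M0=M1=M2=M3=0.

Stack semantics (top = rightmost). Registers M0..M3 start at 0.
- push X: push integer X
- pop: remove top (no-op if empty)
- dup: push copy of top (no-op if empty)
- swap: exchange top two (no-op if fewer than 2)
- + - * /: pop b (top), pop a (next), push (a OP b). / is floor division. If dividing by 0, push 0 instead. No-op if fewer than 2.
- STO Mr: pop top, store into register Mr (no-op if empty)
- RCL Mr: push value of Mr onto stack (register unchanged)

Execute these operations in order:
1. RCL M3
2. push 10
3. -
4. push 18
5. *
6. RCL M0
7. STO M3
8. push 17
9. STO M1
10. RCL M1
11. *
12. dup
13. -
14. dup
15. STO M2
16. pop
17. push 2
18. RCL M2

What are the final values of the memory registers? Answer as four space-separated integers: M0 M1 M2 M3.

Answer: 0 17 0 0

Derivation:
After op 1 (RCL M3): stack=[0] mem=[0,0,0,0]
After op 2 (push 10): stack=[0,10] mem=[0,0,0,0]
After op 3 (-): stack=[-10] mem=[0,0,0,0]
After op 4 (push 18): stack=[-10,18] mem=[0,0,0,0]
After op 5 (*): stack=[-180] mem=[0,0,0,0]
After op 6 (RCL M0): stack=[-180,0] mem=[0,0,0,0]
After op 7 (STO M3): stack=[-180] mem=[0,0,0,0]
After op 8 (push 17): stack=[-180,17] mem=[0,0,0,0]
After op 9 (STO M1): stack=[-180] mem=[0,17,0,0]
After op 10 (RCL M1): stack=[-180,17] mem=[0,17,0,0]
After op 11 (*): stack=[-3060] mem=[0,17,0,0]
After op 12 (dup): stack=[-3060,-3060] mem=[0,17,0,0]
After op 13 (-): stack=[0] mem=[0,17,0,0]
After op 14 (dup): stack=[0,0] mem=[0,17,0,0]
After op 15 (STO M2): stack=[0] mem=[0,17,0,0]
After op 16 (pop): stack=[empty] mem=[0,17,0,0]
After op 17 (push 2): stack=[2] mem=[0,17,0,0]
After op 18 (RCL M2): stack=[2,0] mem=[0,17,0,0]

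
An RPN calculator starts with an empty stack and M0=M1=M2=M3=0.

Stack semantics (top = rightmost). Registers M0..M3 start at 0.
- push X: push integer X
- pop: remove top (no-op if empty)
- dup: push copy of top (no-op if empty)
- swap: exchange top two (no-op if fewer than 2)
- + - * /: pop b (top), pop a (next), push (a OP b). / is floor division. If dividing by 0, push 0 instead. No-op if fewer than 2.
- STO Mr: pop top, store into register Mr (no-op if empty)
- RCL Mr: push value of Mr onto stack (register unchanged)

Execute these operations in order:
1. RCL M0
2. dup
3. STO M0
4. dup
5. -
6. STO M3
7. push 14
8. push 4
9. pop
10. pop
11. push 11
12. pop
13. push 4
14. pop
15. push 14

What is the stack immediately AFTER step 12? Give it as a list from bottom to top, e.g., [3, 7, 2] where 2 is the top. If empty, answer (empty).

After op 1 (RCL M0): stack=[0] mem=[0,0,0,0]
After op 2 (dup): stack=[0,0] mem=[0,0,0,0]
After op 3 (STO M0): stack=[0] mem=[0,0,0,0]
After op 4 (dup): stack=[0,0] mem=[0,0,0,0]
After op 5 (-): stack=[0] mem=[0,0,0,0]
After op 6 (STO M3): stack=[empty] mem=[0,0,0,0]
After op 7 (push 14): stack=[14] mem=[0,0,0,0]
After op 8 (push 4): stack=[14,4] mem=[0,0,0,0]
After op 9 (pop): stack=[14] mem=[0,0,0,0]
After op 10 (pop): stack=[empty] mem=[0,0,0,0]
After op 11 (push 11): stack=[11] mem=[0,0,0,0]
After op 12 (pop): stack=[empty] mem=[0,0,0,0]

(empty)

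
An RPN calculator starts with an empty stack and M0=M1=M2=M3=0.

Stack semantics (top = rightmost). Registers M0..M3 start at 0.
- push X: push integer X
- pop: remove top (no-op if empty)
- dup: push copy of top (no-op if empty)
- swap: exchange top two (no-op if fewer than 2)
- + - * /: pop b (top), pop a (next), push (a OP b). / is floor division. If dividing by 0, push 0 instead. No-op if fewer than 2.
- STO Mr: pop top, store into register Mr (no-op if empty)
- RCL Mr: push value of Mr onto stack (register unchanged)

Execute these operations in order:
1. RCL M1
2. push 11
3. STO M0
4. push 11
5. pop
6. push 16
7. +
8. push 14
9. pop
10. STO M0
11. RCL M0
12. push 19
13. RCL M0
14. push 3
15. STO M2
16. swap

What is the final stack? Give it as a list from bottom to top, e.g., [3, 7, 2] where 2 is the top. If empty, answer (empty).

After op 1 (RCL M1): stack=[0] mem=[0,0,0,0]
After op 2 (push 11): stack=[0,11] mem=[0,0,0,0]
After op 3 (STO M0): stack=[0] mem=[11,0,0,0]
After op 4 (push 11): stack=[0,11] mem=[11,0,0,0]
After op 5 (pop): stack=[0] mem=[11,0,0,0]
After op 6 (push 16): stack=[0,16] mem=[11,0,0,0]
After op 7 (+): stack=[16] mem=[11,0,0,0]
After op 8 (push 14): stack=[16,14] mem=[11,0,0,0]
After op 9 (pop): stack=[16] mem=[11,0,0,0]
After op 10 (STO M0): stack=[empty] mem=[16,0,0,0]
After op 11 (RCL M0): stack=[16] mem=[16,0,0,0]
After op 12 (push 19): stack=[16,19] mem=[16,0,0,0]
After op 13 (RCL M0): stack=[16,19,16] mem=[16,0,0,0]
After op 14 (push 3): stack=[16,19,16,3] mem=[16,0,0,0]
After op 15 (STO M2): stack=[16,19,16] mem=[16,0,3,0]
After op 16 (swap): stack=[16,16,19] mem=[16,0,3,0]

Answer: [16, 16, 19]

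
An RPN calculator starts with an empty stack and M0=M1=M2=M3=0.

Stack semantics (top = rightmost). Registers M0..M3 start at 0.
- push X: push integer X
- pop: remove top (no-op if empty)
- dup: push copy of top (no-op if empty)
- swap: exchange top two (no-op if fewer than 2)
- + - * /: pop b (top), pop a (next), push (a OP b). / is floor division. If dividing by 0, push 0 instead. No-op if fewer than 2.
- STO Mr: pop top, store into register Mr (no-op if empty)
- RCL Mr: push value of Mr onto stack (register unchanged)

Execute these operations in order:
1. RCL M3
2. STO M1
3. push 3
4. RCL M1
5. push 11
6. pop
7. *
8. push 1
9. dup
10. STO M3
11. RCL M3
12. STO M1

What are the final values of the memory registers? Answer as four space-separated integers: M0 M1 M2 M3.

After op 1 (RCL M3): stack=[0] mem=[0,0,0,0]
After op 2 (STO M1): stack=[empty] mem=[0,0,0,0]
After op 3 (push 3): stack=[3] mem=[0,0,0,0]
After op 4 (RCL M1): stack=[3,0] mem=[0,0,0,0]
After op 5 (push 11): stack=[3,0,11] mem=[0,0,0,0]
After op 6 (pop): stack=[3,0] mem=[0,0,0,0]
After op 7 (*): stack=[0] mem=[0,0,0,0]
After op 8 (push 1): stack=[0,1] mem=[0,0,0,0]
After op 9 (dup): stack=[0,1,1] mem=[0,0,0,0]
After op 10 (STO M3): stack=[0,1] mem=[0,0,0,1]
After op 11 (RCL M3): stack=[0,1,1] mem=[0,0,0,1]
After op 12 (STO M1): stack=[0,1] mem=[0,1,0,1]

Answer: 0 1 0 1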